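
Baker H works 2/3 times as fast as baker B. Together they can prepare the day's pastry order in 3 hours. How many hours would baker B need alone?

Let baker B's rate be r; then baker H's rate is (2/3)r, so together (2/3 + 1)r = (5/3)r = 1/3.
Thus r = 1/5 per hour.
Baker B alone: 5 hours; baker H alone: 15/2 hours.

5 hours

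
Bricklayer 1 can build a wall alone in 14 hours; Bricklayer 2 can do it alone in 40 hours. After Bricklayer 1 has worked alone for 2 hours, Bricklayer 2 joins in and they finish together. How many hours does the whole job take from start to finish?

In 2 hours Bricklayer 1 does 2/14 = 1/7 of the job, leaving 6/7.
Bricklayer 1 and Bricklayer 2 together work at 27/280 per hour, so finishing takes 6/7 ÷ 27/280 = 80/9 hours.
Total time = 2 + 80/9 = 98/9 hours.

98/9 hours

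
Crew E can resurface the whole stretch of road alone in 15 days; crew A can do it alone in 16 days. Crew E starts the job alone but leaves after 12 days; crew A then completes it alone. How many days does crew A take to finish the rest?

In 12 days crew E does 12/15 = 4/5 of the job, leaving 1/5.
Crew A works at 1/16 per day, so finishing takes 1/5 ÷ 1/16 = 16/5 days.

16/5 days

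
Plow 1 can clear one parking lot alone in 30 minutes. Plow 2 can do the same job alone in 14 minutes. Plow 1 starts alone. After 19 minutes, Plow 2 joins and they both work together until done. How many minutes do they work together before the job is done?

In the first 19 minutes Plow 1 alone does 19/30 of the job, leaving 11/30.
Once everyone is working, combined rate: 1/30 + 1/14 = (7 + 15)/210 = 22/210 = 11/105 per minute.
Remaining 11/30 at 11/105 per minute takes 7/2 minutes.

7/2 minutes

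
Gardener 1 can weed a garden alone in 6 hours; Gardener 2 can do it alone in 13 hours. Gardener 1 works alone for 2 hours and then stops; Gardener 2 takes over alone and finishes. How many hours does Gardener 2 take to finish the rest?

26/3 hours

In 2 hours Gardener 1 does 2/6 = 1/3 of the job, leaving 2/3.
Gardener 2 works at 1/13 per hour, so finishing takes 2/3 ÷ 1/13 = 26/3 hours.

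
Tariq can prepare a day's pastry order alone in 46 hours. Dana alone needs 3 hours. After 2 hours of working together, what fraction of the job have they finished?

49/69

Combined rate: 1/46 + 1/3 = (3 + 46)/138 = 49/138 per hour.
In 2 hours they complete 2·49/138 = 49/69 of the job.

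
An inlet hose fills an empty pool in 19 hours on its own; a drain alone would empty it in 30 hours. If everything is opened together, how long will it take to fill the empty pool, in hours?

Net rate = 1/19 − 1/30 = (30 − 19)/570 = 11/570 per hour.
Filling time = 1 ÷ (11/570) = 570/11 hours.

570/11 hours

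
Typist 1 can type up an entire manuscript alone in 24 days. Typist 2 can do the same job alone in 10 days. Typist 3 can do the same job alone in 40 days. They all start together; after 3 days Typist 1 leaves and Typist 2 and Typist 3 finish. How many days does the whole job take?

7 days

In the first 3 days the combined rate is 1/6, so 1/2 of the job is done, leaving 1/2.
After Typist 1 leaves the rate is 1/8 per day; the remaining 1/2 takes 4 days.
Total = 3 + 4 = 7 days.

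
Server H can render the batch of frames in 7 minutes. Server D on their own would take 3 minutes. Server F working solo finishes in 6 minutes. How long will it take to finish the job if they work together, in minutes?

14/9 minutes

Combined rate: 1/7 + 1/3 + 1/6 = (6 + 14 + 7)/42 = 27/42 = 9/14 per minute.
Time = 1 ÷ (9/14) = 14/9 minutes.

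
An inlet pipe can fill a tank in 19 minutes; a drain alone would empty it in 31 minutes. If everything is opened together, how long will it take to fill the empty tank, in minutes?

589/12 minutes

Net rate = 1/19 − 1/31 = (31 − 19)/589 = 12/589 per minute.
Filling time = 1 ÷ (12/589) = 589/12 minutes.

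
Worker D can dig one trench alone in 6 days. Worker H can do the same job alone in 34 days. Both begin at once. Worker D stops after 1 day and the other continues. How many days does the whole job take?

In the first 1 day the combined rate is 10/51, so 10/51 of the job is done, leaving 41/51.
After worker D leaves the rate is 1/34 per day; the remaining 41/51 takes 82/3 days.
Total = 1 + 82/3 = 85/3 days.

85/3 days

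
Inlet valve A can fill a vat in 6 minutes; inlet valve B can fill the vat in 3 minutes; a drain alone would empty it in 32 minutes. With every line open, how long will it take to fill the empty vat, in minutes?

Net rate = 1/6 + 1/3 − 1/32 = (16 + 32 − 3)/96 = 45/96 = 15/32 per minute.
Filling time = 1 ÷ (15/32) = 32/15 minutes.

32/15 minutes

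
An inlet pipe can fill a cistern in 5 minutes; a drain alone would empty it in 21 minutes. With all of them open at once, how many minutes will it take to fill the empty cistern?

Net rate = 1/5 − 1/21 = (21 − 5)/105 = 16/105 per minute.
Filling time = 1 ÷ (16/105) = 105/16 minutes.

105/16 minutes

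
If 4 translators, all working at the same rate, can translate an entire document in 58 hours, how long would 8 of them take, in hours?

Total work is 4·58 = 232 translator-hours.
With 8 translators: 232/8 = 29 hours.

29 hours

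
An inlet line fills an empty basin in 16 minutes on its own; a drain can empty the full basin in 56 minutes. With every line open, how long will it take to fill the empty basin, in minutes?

Net rate = 1/16 − 1/56 = (7 − 2)/112 = 5/112 per minute.
Filling time = 1 ÷ (5/112) = 112/5 minutes.

112/5 minutes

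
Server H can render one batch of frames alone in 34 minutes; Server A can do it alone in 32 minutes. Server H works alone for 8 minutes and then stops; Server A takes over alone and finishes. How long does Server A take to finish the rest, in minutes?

In 8 minutes Server H does 8/34 = 4/17 of the job, leaving 13/17.
Server A works at 1/32 per minute, so finishing takes 13/17 ÷ 1/32 = 416/17 minutes.

416/17 minutes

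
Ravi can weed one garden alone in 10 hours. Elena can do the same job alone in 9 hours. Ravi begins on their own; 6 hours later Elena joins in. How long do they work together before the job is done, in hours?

36/19 hours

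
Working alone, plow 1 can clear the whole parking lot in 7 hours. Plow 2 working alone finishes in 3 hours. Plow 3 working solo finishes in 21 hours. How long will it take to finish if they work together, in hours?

Combined rate: 1/7 + 1/3 + 1/21 = (3 + 7 + 1)/21 = 11/21 per hour.
Time = 1 ÷ (11/21) = 21/11 hours.

21/11 hours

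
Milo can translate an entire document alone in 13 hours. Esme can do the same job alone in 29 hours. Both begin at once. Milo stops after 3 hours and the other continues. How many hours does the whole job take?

290/13 hours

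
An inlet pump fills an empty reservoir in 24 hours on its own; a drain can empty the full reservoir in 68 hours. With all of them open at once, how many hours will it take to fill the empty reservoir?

Net rate = 1/24 − 1/68 = (17 − 6)/408 = 11/408 per hour.
Filling time = 1 ÷ (11/408) = 408/11 hours.

408/11 hours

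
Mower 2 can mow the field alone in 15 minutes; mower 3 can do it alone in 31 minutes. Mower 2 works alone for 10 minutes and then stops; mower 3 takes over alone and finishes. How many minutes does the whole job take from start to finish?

61/3 minutes

In 10 minutes mower 2 does 10/15 = 2/3 of the job, leaving 1/3.
Mower 3 works at 1/31 per minute, so finishing takes 1/3 ÷ 1/31 = 31/3 minutes.
Total time = 10 + 31/3 = 61/3 minutes.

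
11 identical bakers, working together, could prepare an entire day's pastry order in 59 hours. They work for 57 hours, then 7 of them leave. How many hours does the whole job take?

125/2 hours

One baker does 1/649 of the job per hour.
After 57 hours with 11 bakers, 57/59 is done (2/59 left).
With 4 bakers the rate is 4/649, so the rest takes 2/59 ÷ 4/649 = 11/2 hours.
Total = 57 + 11/2 = 125/2 hours.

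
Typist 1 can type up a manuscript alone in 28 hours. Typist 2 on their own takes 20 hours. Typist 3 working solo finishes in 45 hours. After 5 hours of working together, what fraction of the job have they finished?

34/63

Combined rate: 1/28 + 1/20 + 1/45 = (45 + 63 + 28)/1260 = 136/1260 = 34/315 per hour.
In 5 hours they complete 5·34/315 = 34/63 of the job.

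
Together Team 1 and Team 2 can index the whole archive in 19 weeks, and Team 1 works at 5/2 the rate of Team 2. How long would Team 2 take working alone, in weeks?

Let Team 2's rate be r; then Team 1's rate is (5/2)r, so together (5/2 + 1)r = (7/2)r = 1/19.
Thus r = 2/133 per week.
Team 2 alone: 133/2 weeks; Team 1 alone: 133/5 weeks.

133/2 weeks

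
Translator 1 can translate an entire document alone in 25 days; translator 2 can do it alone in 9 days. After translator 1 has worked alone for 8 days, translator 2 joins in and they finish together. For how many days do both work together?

In 8 days translator 1 does 8/25 of the job, leaving 17/25.
Translator 1 and translator 2 together work at 34/225 per day, so finishing takes 17/25 ÷ 34/225 = 9/2 days.

9/2 days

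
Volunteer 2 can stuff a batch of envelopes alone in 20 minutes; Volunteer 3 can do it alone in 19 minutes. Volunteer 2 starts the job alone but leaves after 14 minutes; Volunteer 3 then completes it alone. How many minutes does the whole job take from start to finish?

In 14 minutes Volunteer 2 does 14/20 = 7/10 of the job, leaving 3/10.
Volunteer 3 works at 1/19 per minute, so finishing takes 3/10 ÷ 1/19 = 57/10 minutes.
Total time = 14 + 57/10 = 197/10 minutes.

197/10 minutes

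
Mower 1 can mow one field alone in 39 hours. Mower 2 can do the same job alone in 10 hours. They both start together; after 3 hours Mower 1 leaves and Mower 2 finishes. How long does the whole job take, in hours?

120/13 hours

In the first 3 hours the combined rate is 49/390, so 49/130 of the job is done, leaving 81/130.
After Mower 1 leaves the rate is 1/10 per hour; the remaining 81/130 takes 81/13 hours.
Total = 3 + 81/13 = 120/13 hours.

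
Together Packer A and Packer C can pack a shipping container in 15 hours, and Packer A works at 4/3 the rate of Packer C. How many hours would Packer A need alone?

Let Packer C's rate be r; then Packer A's rate is (4/3)r, so together (4/3 + 1)r = (7/3)r = 1/15.
Thus r = 1/35 per hour.
Packer C alone: 35 hours; Packer A alone: 105/4 hours.

105/4 hours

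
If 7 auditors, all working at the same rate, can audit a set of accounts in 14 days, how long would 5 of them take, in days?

98/5 days

Total work is 7·14 = 98 auditor-days.
With 5 auditors: 98/5 days.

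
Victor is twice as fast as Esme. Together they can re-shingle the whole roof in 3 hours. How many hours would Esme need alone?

Let Esme's rate be r; then Victor's rate is 2r, so together (2 + 1)r = 3r = 1/3.
Thus r = 1/9 per hour.
Esme alone: 9 hours; Victor alone: 9/2 hours.

9 hours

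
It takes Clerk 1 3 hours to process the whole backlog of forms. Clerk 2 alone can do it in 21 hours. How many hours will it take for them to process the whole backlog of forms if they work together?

Combined rate: 1/3 + 1/21 = (7 + 1)/21 = 8/21 per hour.
Time = 1 ÷ (8/21) = 21/8 hours.

21/8 hours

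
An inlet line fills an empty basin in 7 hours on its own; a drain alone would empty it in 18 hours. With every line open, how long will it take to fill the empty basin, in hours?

Net rate = 1/7 − 1/18 = (18 − 7)/126 = 11/126 per hour.
Filling time = 1 ÷ (11/126) = 126/11 hours.

126/11 hours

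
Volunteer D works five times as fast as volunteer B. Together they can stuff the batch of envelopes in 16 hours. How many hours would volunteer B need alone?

96 hours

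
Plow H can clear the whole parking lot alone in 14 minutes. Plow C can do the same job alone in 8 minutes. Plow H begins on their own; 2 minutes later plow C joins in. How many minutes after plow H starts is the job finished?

70/11 minutes

In the first 2 minutes plow H alone does 2/14 = 1/7 of the job, leaving 6/7.
Once everyone is working, combined rate: 1/14 + 1/8 = (4 + 7)/56 = 11/56 per minute.
Remaining 6/7 at 11/56 per minute takes 48/11 minutes.
Total from the start = 2 + 48/11 = 70/11 minutes.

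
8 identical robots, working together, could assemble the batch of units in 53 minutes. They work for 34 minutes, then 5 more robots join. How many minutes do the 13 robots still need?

One robot does 1/424 of the job per minute.
After 34 minutes with 8 robots, 34/53 is done (19/53 left).
With 13 robots the rate is 13/424, so the rest takes 19/53 ÷ 13/424 = 152/13 minutes.

152/13 minutes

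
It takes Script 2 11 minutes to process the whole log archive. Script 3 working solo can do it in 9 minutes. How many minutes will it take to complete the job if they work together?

With two workers the combined time is the product over the sum: 11·9/(11+9) = 99/20 minutes.

99/20 minutes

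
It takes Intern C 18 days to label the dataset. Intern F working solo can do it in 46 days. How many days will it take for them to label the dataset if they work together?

207/16 days

Combined rate: 1/18 + 1/46 = (23 + 9)/414 = 32/414 = 16/207 per day.
Time = 1 ÷ (16/207) = 207/16 days.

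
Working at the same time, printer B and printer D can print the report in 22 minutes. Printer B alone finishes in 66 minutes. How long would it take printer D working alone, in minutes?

Combined rate is 1/22 per minute.
Known contribution: 1/66 per minute.
So printer D's rate is 1/22 − 1/66 = 1/33, meaning 33 minutes alone.

33 minutes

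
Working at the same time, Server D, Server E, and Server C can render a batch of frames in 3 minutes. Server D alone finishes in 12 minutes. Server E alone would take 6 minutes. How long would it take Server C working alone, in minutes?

12 minutes

Combined rate is 1/3 per minute.
Known contribution: 1/12 + 1/6 = (1 + 2)/12 = 3/12 = 1/4 per minute.
So Server C's rate is 1/3 − 1/4 = 1/12, meaning 12 minutes alone.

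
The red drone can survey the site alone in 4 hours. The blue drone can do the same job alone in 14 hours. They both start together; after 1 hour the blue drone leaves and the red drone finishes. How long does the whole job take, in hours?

In the first 1 hour the combined rate is 9/28, so 9/28 of the job is done, leaving 19/28.
After the blue drone leaves the rate is 1/4 per hour; the remaining 19/28 takes 19/7 hours.
Total = 1 + 19/7 = 26/7 hours.

26/7 hours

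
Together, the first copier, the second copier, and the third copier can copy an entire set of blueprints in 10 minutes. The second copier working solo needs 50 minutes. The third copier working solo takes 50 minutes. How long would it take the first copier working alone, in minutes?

Combined rate is 1/10 per minute.
Known contribution: 1/50 + 1/50 = (1 + 1)/50 = 2/50 = 1/25 per minute.
So the first copier's rate is 1/10 − 1/25 = 3/50, meaning 50/3 minutes alone.

50/3 minutes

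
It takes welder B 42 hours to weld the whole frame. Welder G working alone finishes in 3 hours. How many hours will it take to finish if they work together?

14/5 hours

Combined rate: 1/42 + 1/3 = (1 + 14)/42 = 15/42 = 5/14 per hour.
Time = 1 ÷ (5/14) = 14/5 hours.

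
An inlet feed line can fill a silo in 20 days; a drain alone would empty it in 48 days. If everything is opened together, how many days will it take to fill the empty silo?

Net rate = 1/20 − 1/48 = (12 − 5)/240 = 7/240 per day.
Filling time = 1 ÷ (7/240) = 240/7 days.

240/7 days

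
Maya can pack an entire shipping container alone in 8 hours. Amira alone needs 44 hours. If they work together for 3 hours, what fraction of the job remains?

Combined rate: 1/8 + 1/44 = (11 + 2)/88 = 13/88 per hour.
In 3 hours they complete 3·13/88 = 39/88 of the job.
So 49/88 remains.

49/88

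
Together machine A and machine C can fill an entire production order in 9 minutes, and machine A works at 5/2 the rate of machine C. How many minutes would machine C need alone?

Let machine C's rate be r; then machine A's rate is (5/2)r, so together (5/2 + 1)r = (7/2)r = 1/9.
Thus r = 2/63 per minute.
Machine C alone: 63/2 minutes; machine A alone: 63/5 minutes.

63/2 minutes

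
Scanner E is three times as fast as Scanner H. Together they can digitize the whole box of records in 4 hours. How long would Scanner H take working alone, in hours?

16 hours

Let Scanner H's rate be r; then Scanner E's rate is 3r, so together (3 + 1)r = 4r = 1/4.
Thus r = 1/16 per hour.
Scanner H alone: 16 hours; Scanner E alone: 16/3 hours.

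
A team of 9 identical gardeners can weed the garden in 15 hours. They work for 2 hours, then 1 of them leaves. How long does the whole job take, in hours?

One gardener does 1/135 of the job per hour.
After 2 hours with 9 gardeners, 2/15 is done (13/15 left).
With 8 gardeners the rate is 8/135, so the rest takes 13/15 ÷ 8/135 = 117/8 hours.
Total = 2 + 117/8 = 133/8 hours.

133/8 hours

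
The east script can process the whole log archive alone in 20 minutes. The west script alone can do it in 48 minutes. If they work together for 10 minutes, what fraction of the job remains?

7/24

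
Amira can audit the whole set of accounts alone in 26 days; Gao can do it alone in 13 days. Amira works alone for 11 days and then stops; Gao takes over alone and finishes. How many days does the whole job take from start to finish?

37/2 days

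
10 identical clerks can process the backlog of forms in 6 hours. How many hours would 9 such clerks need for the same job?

20/3 hours

Total work is 10·6 = 60 clerk-hours.
With 9 clerks: 60/9 = 20/3 hours.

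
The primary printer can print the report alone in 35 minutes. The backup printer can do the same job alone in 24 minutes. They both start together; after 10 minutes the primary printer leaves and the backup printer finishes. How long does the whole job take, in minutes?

120/7 minutes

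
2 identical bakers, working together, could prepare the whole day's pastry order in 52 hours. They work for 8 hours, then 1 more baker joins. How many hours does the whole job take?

112/3 hours

One baker does 1/104 of the job per hour.
After 8 hours with 2 bakers, 2/13 is done (11/13 left).
With 3 bakers the rate is 3/104, so the rest takes 11/13 ÷ 3/104 = 88/3 hours.
Total = 8 + 88/3 = 112/3 hours.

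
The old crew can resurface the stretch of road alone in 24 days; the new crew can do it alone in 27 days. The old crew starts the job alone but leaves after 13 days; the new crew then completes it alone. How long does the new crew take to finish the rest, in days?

99/8 days

In 13 days the old crew does 13/24 of the job, leaving 11/24.
The new crew works at 1/27 per day, so finishing takes 11/24 ÷ 1/27 = 99/8 days.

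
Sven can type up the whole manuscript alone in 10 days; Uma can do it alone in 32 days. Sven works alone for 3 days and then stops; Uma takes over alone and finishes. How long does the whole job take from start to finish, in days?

In 3 days Sven does 3/10 of the job, leaving 7/10.
Uma works at 1/32 per day, so finishing takes 7/10 ÷ 1/32 = 112/5 days.
Total time = 3 + 112/5 = 127/5 days.

127/5 days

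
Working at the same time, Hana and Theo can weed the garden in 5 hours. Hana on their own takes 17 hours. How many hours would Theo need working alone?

Combined rate is 1/5 per hour.
Known contribution: 1/17 per hour.
So Theo's rate is 1/5 − 1/17 = 12/85, meaning 85/12 hours alone.

85/12 hours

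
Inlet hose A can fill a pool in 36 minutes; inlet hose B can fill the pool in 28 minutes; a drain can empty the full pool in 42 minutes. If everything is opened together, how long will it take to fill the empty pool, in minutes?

Net rate = 1/36 + 1/28 − 1/42 = (7 + 9 − 6)/252 = 10/252 = 5/126 per minute.
Filling time = 1 ÷ (5/126) = 126/5 minutes.

126/5 minutes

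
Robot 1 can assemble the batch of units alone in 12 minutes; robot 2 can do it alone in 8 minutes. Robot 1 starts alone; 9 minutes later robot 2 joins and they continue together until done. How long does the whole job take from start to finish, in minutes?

In 9 minutes robot 1 does 9/12 = 3/4 of the job, leaving 1/4.
Robot 1 and robot 2 together work at 5/24 per minute, so finishing takes 1/4 ÷ 5/24 = 6/5 minutes.
Total time = 9 + 6/5 = 51/5 minutes.

51/5 minutes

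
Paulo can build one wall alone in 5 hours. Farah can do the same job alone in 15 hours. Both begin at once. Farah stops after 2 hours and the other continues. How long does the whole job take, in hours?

In the first 2 hours the combined rate is 4/15, so 8/15 of the job is done, leaving 7/15.
After Farah leaves the rate is 1/5 per hour; the remaining 7/15 takes 7/3 hours.
Total = 2 + 7/3 = 13/3 hours.

13/3 hours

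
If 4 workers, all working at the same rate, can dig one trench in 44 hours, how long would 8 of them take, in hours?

22 hours

Total work is 4·44 = 176 worker-hours.
With 8 workers: 176/8 = 22 hours.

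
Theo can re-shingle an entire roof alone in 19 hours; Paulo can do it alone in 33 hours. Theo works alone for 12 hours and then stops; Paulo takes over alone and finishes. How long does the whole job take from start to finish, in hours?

459/19 hours

In 12 hours Theo does 12/19 of the job, leaving 7/19.
Paulo works at 1/33 per hour, so finishing takes 7/19 ÷ 1/33 = 231/19 hours.
Total time = 12 + 231/19 = 459/19 hours.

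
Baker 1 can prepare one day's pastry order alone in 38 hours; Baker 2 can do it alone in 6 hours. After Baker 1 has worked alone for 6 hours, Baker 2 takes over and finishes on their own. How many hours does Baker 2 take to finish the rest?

96/19 hours

In 6 hours Baker 1 does 6/38 = 3/19 of the job, leaving 16/19.
Baker 2 works at 1/6 per hour, so finishing takes 16/19 ÷ 1/6 = 96/19 hours.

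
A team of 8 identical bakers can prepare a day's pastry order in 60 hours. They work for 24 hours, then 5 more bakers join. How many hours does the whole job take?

One baker does 1/480 of the job per hour.
After 24 hours with 8 bakers, 2/5 is done (3/5 left).
With 13 bakers the rate is 13/480, so the rest takes 3/5 ÷ 13/480 = 288/13 hours.
Total = 24 + 288/13 = 600/13 hours.

600/13 hours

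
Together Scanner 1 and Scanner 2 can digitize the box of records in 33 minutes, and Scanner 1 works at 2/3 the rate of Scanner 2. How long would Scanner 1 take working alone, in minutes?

Let Scanner 2's rate be r; then Scanner 1's rate is (2/3)r, so together (2/3 + 1)r = (5/3)r = 1/33.
Thus r = 1/55 per minute.
Scanner 2 alone: 55 minutes; Scanner 1 alone: 165/2 minutes.

165/2 minutes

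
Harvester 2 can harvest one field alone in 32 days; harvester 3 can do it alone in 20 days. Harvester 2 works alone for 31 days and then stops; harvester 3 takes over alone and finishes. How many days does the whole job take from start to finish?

In 31 days harvester 2 does 31/32 of the job, leaving 1/32.
Harvester 3 works at 1/20 per day, so finishing takes 1/32 ÷ 1/20 = 5/8 days.
Total time = 31 + 5/8 = 253/8 days.

253/8 days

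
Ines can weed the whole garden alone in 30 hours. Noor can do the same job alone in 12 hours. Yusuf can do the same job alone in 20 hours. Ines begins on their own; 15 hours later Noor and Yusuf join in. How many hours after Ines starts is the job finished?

In the first 15 hours Ines alone does 15/30 = 1/2 of the job, leaving 1/2.
Once everyone is working, combined rate: 1/30 + 1/12 + 1/20 = (2 + 5 + 3)/60 = 10/60 = 1/6 per hour.
Remaining 1/2 at 1/6 per hour takes 3 hours.
Total from the start = 15 + 3 = 18 hours.

18 hours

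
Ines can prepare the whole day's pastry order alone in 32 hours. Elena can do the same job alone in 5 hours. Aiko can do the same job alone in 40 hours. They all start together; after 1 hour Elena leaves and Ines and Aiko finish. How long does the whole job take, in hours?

In the first 1 hour the combined rate is 41/160, so 41/160 of the job is done, leaving 119/160.
After Elena leaves the rate is 9/160 per hour; the remaining 119/160 takes 119/9 hours.
Total = 1 + 119/9 = 128/9 hours.

128/9 hours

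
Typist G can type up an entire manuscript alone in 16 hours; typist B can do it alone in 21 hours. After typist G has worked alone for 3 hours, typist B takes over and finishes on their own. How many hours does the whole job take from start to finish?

In 3 hours typist G does 3/16 of the job, leaving 13/16.
Typist B works at 1/21 per hour, so finishing takes 13/16 ÷ 1/21 = 273/16 hours.
Total time = 3 + 273/16 = 321/16 hours.

321/16 hours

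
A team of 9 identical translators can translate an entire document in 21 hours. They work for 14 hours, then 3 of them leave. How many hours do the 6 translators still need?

21/2 hours

One translator does 1/189 of the job per hour.
After 14 hours with 9 translators, 2/3 is done (1/3 left).
With 6 translators the rate is 6/189 = 2/63, so the rest takes 1/3 ÷ 2/63 = 21/2 hours.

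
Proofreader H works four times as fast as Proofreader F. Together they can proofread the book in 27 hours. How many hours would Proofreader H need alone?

135/4 hours

Let Proofreader F's rate be r; then Proofreader H's rate is 4r, so together (4 + 1)r = 5r = 1/27.
Thus r = 1/135 per hour.
Proofreader F alone: 135 hours; Proofreader H alone: 135/4 hours.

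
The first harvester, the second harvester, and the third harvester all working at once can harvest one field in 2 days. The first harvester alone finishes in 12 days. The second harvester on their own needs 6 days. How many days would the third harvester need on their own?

Combined rate is 1/2 per day.
Known contribution: 1/12 + 1/6 = (1 + 2)/12 = 3/12 = 1/4 per day.
So the third harvester's rate is 1/2 − 1/4 = 1/4, meaning 4 days alone.

4 days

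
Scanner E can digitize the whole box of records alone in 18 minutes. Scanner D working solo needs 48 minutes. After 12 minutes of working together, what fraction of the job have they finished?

Combined rate: 1/18 + 1/48 = (8 + 3)/144 = 11/144 per minute.
In 12 minutes they complete 12·11/144 = 11/12 of the job.

11/12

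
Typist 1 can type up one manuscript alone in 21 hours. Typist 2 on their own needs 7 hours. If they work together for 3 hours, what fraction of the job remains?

Combined rate: 1/21 + 1/7 = (1 + 3)/21 = 4/21 per hour.
In 3 hours they complete 3·4/21 = 4/7 of the job.
So 3/7 remains.

3/7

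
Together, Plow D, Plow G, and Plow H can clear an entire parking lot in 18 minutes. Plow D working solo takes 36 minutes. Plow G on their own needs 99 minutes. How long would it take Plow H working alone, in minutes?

396/7 minutes

Combined rate is 1/18 per minute.
Known contribution: 1/36 + 1/99 = (11 + 4)/396 = 15/396 = 5/132 per minute.
So Plow H's rate is 1/18 − 5/132 = 7/396, meaning 396/7 minutes alone.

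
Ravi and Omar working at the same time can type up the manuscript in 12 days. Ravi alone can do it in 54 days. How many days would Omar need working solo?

108/7 days

Combined rate is 1/12 per day.
Known contribution: 1/54 per day.
So Omar's rate is 1/12 − 1/54 = 7/108, meaning 108/7 days alone.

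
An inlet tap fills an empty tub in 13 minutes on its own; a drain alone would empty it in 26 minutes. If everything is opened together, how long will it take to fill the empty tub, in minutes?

26 minutes

Net rate = 1/13 − 1/26 = (2 − 1)/26 = 1/26 per minute.
Filling time = 1 ÷ (1/26) = 26 minutes.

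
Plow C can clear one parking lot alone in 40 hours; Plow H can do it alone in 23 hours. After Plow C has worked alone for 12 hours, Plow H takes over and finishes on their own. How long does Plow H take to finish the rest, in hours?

In 12 hours Plow C does 12/40 = 3/10 of the job, leaving 7/10.
Plow H works at 1/23 per hour, so finishing takes 7/10 ÷ 1/23 = 161/10 hours.

161/10 hours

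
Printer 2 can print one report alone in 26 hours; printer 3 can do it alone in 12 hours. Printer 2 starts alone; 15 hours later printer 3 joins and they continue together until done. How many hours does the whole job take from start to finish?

351/19 hours

In 15 hours printer 2 does 15/26 of the job, leaving 11/26.
Printer 2 and printer 3 together work at 19/156 per hour, so finishing takes 11/26 ÷ 19/156 = 66/19 hours.
Total time = 15 + 66/19 = 351/19 hours.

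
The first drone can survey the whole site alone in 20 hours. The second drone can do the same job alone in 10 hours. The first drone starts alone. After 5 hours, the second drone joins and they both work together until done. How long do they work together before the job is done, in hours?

In the first 5 hours the first drone alone does 5/20 = 1/4 of the job, leaving 3/4.
Once everyone is working, combined rate: 1/20 + 1/10 = (1 + 2)/20 = 3/20 per hour.
Remaining 3/4 at 3/20 per hour takes 5 hours.

5 hours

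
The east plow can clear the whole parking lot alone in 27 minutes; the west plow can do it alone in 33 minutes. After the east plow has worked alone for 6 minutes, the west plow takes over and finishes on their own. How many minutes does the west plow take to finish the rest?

77/3 minutes

In 6 minutes the east plow does 6/27 = 2/9 of the job, leaving 7/9.
The west plow works at 1/33 per minute, so finishing takes 7/9 ÷ 1/33 = 77/3 minutes.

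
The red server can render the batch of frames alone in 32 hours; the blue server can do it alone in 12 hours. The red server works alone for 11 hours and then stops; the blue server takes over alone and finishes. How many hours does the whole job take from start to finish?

In 11 hours the red server does 11/32 of the job, leaving 21/32.
The blue server works at 1/12 per hour, so finishing takes 21/32 ÷ 1/12 = 63/8 hours.
Total time = 11 + 63/8 = 151/8 hours.

151/8 hours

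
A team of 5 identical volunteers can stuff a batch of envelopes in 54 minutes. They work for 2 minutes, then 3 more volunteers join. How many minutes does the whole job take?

One volunteer does 1/270 of the job per minute.
After 2 minutes with 5 volunteers, 1/27 is done (26/27 left).
With 8 volunteers the rate is 8/270 = 4/135, so the rest takes 26/27 ÷ 4/135 = 65/2 minutes.
Total = 2 + 65/2 = 69/2 minutes.

69/2 minutes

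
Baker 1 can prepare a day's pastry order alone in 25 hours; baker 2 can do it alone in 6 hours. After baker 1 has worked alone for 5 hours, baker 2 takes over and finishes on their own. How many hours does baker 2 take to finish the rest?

In 5 hours baker 1 does 5/25 = 1/5 of the job, leaving 4/5.
Baker 2 works at 1/6 per hour, so finishing takes 4/5 ÷ 1/6 = 24/5 hours.

24/5 hours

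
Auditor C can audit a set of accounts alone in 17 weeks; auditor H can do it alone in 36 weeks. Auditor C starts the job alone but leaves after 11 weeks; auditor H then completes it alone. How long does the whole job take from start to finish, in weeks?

In 11 weeks auditor C does 11/17 of the job, leaving 6/17.
Auditor H works at 1/36 per week, so finishing takes 6/17 ÷ 1/36 = 216/17 weeks.
Total time = 11 + 216/17 = 403/17 weeks.

403/17 weeks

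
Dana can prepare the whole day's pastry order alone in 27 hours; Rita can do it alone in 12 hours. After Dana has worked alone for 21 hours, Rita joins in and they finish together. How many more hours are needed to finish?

24/13 hours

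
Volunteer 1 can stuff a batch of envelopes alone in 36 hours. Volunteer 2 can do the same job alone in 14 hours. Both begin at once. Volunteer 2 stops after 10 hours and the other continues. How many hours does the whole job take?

72/7 hours

In the first 10 hours the combined rate is 25/252, so 125/126 of the job is done, leaving 1/126.
After volunteer 2 leaves the rate is 1/36 per hour; the remaining 1/126 takes 2/7 hours.
Total = 10 + 2/7 = 72/7 hours.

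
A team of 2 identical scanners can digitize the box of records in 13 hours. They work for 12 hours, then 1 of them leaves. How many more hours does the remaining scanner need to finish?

2 hours

One scanner does 1/26 of the job per hour.
After 12 hours with 2 scanners, 12/13 is done (1/13 left).
With 1 scanner the rate is 1/26, so the rest takes 1/13 ÷ 1/26 = 2 hours.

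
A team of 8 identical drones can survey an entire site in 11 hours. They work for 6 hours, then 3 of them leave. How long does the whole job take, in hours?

14 hours

One drone does 1/88 of the job per hour.
After 6 hours with 8 drones, 6/11 is done (5/11 left).
With 5 drones the rate is 5/88, so the rest takes 5/11 ÷ 5/88 = 8 hours.
Total = 6 + 8 = 14 hours.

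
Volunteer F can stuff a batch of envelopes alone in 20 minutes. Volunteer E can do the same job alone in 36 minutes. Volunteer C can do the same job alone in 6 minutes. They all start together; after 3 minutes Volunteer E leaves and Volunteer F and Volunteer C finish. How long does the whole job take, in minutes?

55/13 minutes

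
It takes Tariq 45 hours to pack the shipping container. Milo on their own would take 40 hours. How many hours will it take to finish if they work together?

360/17 hours

With two workers the combined time is the product over the sum: 45·40/(45+40) = 1800/85 = 360/17 hours.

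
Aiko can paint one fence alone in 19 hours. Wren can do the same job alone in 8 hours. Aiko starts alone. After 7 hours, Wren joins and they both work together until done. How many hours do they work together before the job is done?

In the first 7 hours Aiko alone does 7/19 of the job, leaving 12/19.
Once everyone is working, combined rate: 1/19 + 1/8 = (8 + 19)/152 = 27/152 per hour.
Remaining 12/19 at 27/152 per hour takes 32/9 hours.

32/9 hours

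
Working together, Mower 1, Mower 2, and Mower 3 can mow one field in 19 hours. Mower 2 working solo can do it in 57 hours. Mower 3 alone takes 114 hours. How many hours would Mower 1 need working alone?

38 hours

Combined rate is 1/19 per hour.
Known contribution: 1/57 + 1/114 = (2 + 1)/114 = 3/114 = 1/38 per hour.
So Mower 1's rate is 1/19 − 1/38 = 1/38, meaning 38 hours alone.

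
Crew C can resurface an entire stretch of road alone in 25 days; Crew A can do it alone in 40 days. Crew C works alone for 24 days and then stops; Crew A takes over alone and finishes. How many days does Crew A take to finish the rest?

8/5 days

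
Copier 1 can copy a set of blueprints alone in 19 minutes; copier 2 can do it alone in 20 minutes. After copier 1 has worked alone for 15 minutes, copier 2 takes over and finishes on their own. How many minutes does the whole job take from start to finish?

365/19 minutes

In 15 minutes copier 1 does 15/19 of the job, leaving 4/19.
Copier 2 works at 1/20 per minute, so finishing takes 4/19 ÷ 1/20 = 80/19 minutes.
Total time = 15 + 80/19 = 365/19 minutes.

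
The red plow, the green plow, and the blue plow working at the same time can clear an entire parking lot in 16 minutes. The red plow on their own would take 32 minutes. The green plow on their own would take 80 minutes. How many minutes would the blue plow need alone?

160/3 minutes

Combined rate is 1/16 per minute.
Known contribution: 1/32 + 1/80 = (5 + 2)/160 = 7/160 per minute.
So the blue plow's rate is 1/16 − 7/160 = 3/160, meaning 160/3 minutes alone.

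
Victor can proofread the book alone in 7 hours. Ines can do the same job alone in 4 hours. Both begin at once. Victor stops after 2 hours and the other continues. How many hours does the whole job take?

20/7 hours

In the first 2 hours the combined rate is 11/28, so 11/14 of the job is done, leaving 3/14.
After Victor leaves the rate is 1/4 per hour; the remaining 3/14 takes 6/7 hours.
Total = 2 + 6/7 = 20/7 hours.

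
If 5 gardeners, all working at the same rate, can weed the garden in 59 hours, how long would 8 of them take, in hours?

295/8 hours

Total work is 5·59 = 295 gardener-hours.
With 8 gardeners: 295/8 hours.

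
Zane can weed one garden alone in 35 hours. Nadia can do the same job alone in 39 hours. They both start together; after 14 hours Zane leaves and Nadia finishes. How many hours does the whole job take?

117/5 hours

In the first 14 hours the combined rate is 74/1365, so 148/195 of the job is done, leaving 47/195.
After Zane leaves the rate is 1/39 per hour; the remaining 47/195 takes 47/5 hours.
Total = 14 + 47/5 = 117/5 hours.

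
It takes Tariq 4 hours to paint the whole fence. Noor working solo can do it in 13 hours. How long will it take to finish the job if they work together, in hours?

52/17 hours

Combined rate: 1/4 + 1/13 = (13 + 4)/52 = 17/52 per hour.
Time = 1 ÷ (17/52) = 52/17 hours.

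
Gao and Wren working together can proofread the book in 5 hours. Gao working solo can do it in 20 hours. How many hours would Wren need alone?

Combined rate is 1/5 per hour.
Known contribution: 1/20 per hour.
So Wren's rate is 1/5 − 1/20 = 3/20, meaning 20/3 hours alone.

20/3 hours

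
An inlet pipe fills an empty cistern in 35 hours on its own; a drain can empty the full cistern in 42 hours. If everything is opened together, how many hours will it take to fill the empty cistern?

210 hours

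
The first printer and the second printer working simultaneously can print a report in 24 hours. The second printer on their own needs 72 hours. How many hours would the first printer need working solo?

Combined rate is 1/24 per hour.
Known contribution: 1/72 per hour.
So the first printer's rate is 1/24 − 1/72 = 1/36, meaning 36 hours alone.

36 hours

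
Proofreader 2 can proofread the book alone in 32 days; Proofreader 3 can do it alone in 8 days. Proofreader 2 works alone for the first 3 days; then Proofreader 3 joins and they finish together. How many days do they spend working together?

29/5 days

In 3 days Proofreader 2 does 3/32 of the job, leaving 29/32.
Proofreader 2 and Proofreader 3 together work at 5/32 per day, so finishing takes 29/32 ÷ 5/32 = 29/5 days.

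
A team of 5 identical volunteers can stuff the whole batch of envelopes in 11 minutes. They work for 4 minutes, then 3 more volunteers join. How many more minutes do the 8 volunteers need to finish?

35/8 minutes

One volunteer does 1/55 of the job per minute.
After 4 minutes with 5 volunteers, 4/11 is done (7/11 left).
With 8 volunteers the rate is 8/55, so the rest takes 7/11 ÷ 8/55 = 35/8 minutes.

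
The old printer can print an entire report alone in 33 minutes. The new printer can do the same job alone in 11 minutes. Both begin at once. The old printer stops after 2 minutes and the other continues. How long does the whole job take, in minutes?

31/3 minutes

In the first 2 minutes the combined rate is 4/33, so 8/33 of the job is done, leaving 25/33.
After the old printer leaves the rate is 1/11 per minute; the remaining 25/33 takes 25/3 minutes.
Total = 2 + 25/3 = 31/3 minutes.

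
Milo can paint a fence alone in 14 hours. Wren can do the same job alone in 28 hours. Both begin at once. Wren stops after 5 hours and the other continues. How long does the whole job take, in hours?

23/2 hours

In the first 5 hours the combined rate is 3/28, so 15/28 of the job is done, leaving 13/28.
After Wren leaves the rate is 1/14 per hour; the remaining 13/28 takes 13/2 hours.
Total = 5 + 13/2 = 23/2 hours.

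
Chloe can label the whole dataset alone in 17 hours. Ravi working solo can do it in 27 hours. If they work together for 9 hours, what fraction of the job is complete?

Combined rate: 1/17 + 1/27 = (27 + 17)/459 = 44/459 per hour.
In 9 hours they complete 9·44/459 = 44/51 of the job.

44/51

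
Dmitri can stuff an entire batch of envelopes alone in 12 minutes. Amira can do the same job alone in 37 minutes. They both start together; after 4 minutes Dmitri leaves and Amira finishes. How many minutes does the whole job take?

In the first 4 minutes the combined rate is 49/444, so 49/111 of the job is done, leaving 62/111.
After Dmitri leaves the rate is 1/37 per minute; the remaining 62/111 takes 62/3 minutes.
Total = 4 + 62/3 = 74/3 minutes.

74/3 minutes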